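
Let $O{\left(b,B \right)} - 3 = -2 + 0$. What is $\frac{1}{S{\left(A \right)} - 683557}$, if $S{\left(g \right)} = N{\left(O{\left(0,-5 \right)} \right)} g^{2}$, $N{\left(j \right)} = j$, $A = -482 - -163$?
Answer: $- \frac{1}{581796} \approx -1.7188 \cdot 10^{-6}$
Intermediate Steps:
$A = -319$ ($A = -482 + 163 = -319$)
$O{\left(b,B \right)} = 1$ ($O{\left(b,B \right)} = 3 + \left(-2 + 0\right) = 3 - 2 = 1$)
$S{\left(g \right)} = g^{2}$ ($S{\left(g \right)} = 1 g^{2} = g^{2}$)
$\frac{1}{S{\left(A \right)} - 683557} = \frac{1}{\left(-319\right)^{2} - 683557} = \frac{1}{101761 - 683557} = \frac{1}{-581796} = - \frac{1}{581796}$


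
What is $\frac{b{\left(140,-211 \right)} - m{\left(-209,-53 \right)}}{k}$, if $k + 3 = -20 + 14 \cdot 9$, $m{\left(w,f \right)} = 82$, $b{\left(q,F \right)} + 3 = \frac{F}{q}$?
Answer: $- \frac{12111}{14420} \approx -0.83988$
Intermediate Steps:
$b{\left(q,F \right)} = -3 + \frac{F}{q}$
$k = 103$ ($k = -3 + \left(-20 + 14 \cdot 9\right) = -3 + \left(-20 + 126\right) = -3 + 106 = 103$)
$\frac{b{\left(140,-211 \right)} - m{\left(-209,-53 \right)}}{k} = \frac{\left(-3 - \frac{211}{140}\right) - 82}{103} = \left(\left(-3 - \frac{211}{140}\right) - 82\right) \frac{1}{103} = \left(- \frac{631}{140} - 82\right) \frac{1}{103} = \left(- \frac{12111}{140}\right) \frac{1}{103} = - \frac{12111}{14420}$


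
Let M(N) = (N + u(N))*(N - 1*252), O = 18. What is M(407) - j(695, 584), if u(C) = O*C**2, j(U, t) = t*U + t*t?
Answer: 461476859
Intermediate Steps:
j(U, t) = t**2 + U*t (j(U, t) = U*t + t**2 = t**2 + U*t)
u(C) = 18*C**2
M(N) = (-252 + N)*(N + 18*N**2) (M(N) = (N + 18*N**2)*(N - 1*252) = (N + 18*N**2)*(N - 252) = (N + 18*N**2)*(-252 + N) = (-252 + N)*(N + 18*N**2))
M(407) - j(695, 584) = 407*(-252 - 4535*407 + 18*407**2) - 584*(695 + 584) = 407*(-252 - 1845745 + 18*165649) - 584*1279 = 407*(-252 - 1845745 + 2981682) - 1*746936 = 407*1135685 - 746936 = 462223795 - 746936 = 461476859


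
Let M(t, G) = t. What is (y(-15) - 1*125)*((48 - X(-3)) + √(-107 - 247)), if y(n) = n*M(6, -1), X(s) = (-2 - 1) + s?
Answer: -11610 - 215*I*√354 ≈ -11610.0 - 4045.2*I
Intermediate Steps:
X(s) = -3 + s
y(n) = 6*n (y(n) = n*6 = 6*n)
(y(-15) - 1*125)*((48 - X(-3)) + √(-107 - 247)) = (6*(-15) - 1*125)*((48 - (-3 - 3)) + √(-107 - 247)) = (-90 - 125)*((48 - 1*(-6)) + √(-354)) = -215*((48 + 6) + I*√354) = -215*(54 + I*√354) = -11610 - 215*I*√354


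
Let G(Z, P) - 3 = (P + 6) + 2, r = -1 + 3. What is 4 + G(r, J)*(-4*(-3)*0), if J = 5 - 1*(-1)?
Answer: 4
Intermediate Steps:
J = 6 (J = 5 + 1 = 6)
r = 2
G(Z, P) = 11 + P (G(Z, P) = 3 + ((P + 6) + 2) = 3 + ((6 + P) + 2) = 3 + (8 + P) = 11 + P)
4 + G(r, J)*(-4*(-3)*0) = 4 + (11 + 6)*(-4*(-3)*0) = 4 + 17*(12*0) = 4 + 17*0 = 4 + 0 = 4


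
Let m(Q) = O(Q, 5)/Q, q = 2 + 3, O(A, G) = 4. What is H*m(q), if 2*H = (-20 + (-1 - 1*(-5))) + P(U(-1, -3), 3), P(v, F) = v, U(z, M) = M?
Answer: -38/5 ≈ -7.6000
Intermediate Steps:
q = 5
m(Q) = 4/Q
H = -19/2 (H = ((-20 + (-1 - 1*(-5))) - 3)/2 = ((-20 + (-1 + 5)) - 3)/2 = ((-20 + 4) - 3)/2 = (-16 - 3)/2 = (½)*(-19) = -19/2 ≈ -9.5000)
H*m(q) = -38/5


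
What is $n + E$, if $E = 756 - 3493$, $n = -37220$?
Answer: $-39957$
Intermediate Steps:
$E = -2737$ ($E = 756 - 3493 = -2737$)
$n + E = -37220 - 2737 = -39957$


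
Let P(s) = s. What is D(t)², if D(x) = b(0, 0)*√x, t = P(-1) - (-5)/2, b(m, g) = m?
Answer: 0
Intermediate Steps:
t = 3/2 (t = -1 - (-5)/2 = -1 - 1*(-5/2) = -1 + 5/2 = 3/2 ≈ 1.5000)
D(x) = 0 (D(x) = 0*√x = 0)
D(t)² = 0² = 0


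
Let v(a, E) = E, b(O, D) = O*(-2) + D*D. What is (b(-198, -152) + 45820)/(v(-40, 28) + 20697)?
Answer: 13864/4145 ≈ 3.3448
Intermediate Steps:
b(O, D) = D² - 2*O (b(O, D) = -2*O + D² = D² - 2*O)
(b(-198, -152) + 45820)/(v(-40, 28) + 20697) = (((-152)² - 2*(-198)) + 45820)/(28 + 20697) = ((23104 + 396) + 45820)/20725 = (23500 + 45820)*(1/20725) = 69320*(1/20725) = 13864/4145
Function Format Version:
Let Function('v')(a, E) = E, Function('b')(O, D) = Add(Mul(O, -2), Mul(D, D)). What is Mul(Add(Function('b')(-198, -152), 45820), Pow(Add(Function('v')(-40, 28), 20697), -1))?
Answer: Rational(13864, 4145) ≈ 3.3448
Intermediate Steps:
Function('b')(O, D) = Add(Pow(D, 2), Mul(-2, O)) (Function('b')(O, D) = Add(Mul(-2, O), Pow(D, 2)) = Add(Pow(D, 2), Mul(-2, O)))
Mul(Add(Function('b')(-198, -152), 45820), Pow(Add(Function('v')(-40, 28), 20697), -1)) = Mul(Add(Add(Pow(-152, 2), Mul(-2, -198)), 45820), Pow(Add(28, 20697), -1)) = Mul(Add(Add(23104, 396), 45820), Pow(20725, -1)) = Mul(Add(23500, 45820), Rational(1, 20725)) = Mul(69320, Rational(1, 20725)) = Rational(13864, 4145)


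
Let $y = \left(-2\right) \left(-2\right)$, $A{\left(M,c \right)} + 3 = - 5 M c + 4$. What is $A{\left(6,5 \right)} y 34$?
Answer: $-20264$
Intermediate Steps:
$A{\left(M,c \right)} = 1 - 5 M c$ ($A{\left(M,c \right)} = -3 + \left(- 5 M c + 4\right) = -3 - \left(-4 + 5 M c\right) = 1 - 5 M c$)
$y = 4$
$A{\left(6,5 \right)} y 34 = \left(1 - 30 \cdot 5\right) 4 \cdot 34 = \left(1 - 150\right) 4 \cdot 34 = \left(-149\right) 4 \cdot 34 = \left(-596\right) 34 = -20264$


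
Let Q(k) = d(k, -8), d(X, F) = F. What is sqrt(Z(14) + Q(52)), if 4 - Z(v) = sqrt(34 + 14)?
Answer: 2*sqrt(-1 - sqrt(3)) ≈ 3.3058*I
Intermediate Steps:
Z(v) = 4 - 4*sqrt(3) (Z(v) = 4 - sqrt(34 + 14) = 4 - sqrt(48) = 4 - 4*sqrt(3))
Q(k) = -8
sqrt(Z(14) + Q(52)) = sqrt((4 - 4*sqrt(3)) - 8) = sqrt(-4 - 4*sqrt(3))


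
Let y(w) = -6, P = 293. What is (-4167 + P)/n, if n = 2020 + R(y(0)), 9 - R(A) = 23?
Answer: -1937/1003 ≈ -1.9312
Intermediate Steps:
R(A) = -14 (R(A) = 9 - 1*23 = 9 - 23 = -14)
n = 2006 (n = 2020 - 14 = 2006)
(-4167 + P)/n = (-4167 + 293)/2006 = -3874*1/2006 = -1937/1003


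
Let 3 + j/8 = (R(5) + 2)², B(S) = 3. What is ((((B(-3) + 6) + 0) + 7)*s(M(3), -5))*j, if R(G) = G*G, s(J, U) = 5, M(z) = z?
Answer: 464640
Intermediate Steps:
R(G) = G²
j = 5808 (j = -24 + 8*(5² + 2)² = -24 + 8*(25 + 2)² = -24 + 8*27² = -24 + 8*729 = -24 + 5832 = 5808)
((((B(-3) + 6) + 0) + 7)*s(M(3), -5))*j = ((((3 + 6) + 0) + 7)*5)*5808 = (((9 + 0) + 7)*5)*5808 = ((9 + 7)*5)*5808 = (16*5)*5808 = 80*5808 = 464640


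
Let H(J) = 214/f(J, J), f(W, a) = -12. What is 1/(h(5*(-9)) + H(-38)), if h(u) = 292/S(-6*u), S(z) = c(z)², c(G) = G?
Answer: -36450/649879 ≈ -0.056087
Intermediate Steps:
H(J) = -107/6 (H(J) = 214/(-12) = 214*(-1/12) = -107/6)
S(z) = z²
h(u) = 73/(9*u²) (h(u) = 292/((-6*u)²) = 292/((36*u²)) = 292*(1/(36*u²)) = 73/(9*u²))
1/(h(5*(-9)) + H(-38)) = 1/(73/(9*(5*(-9))²) - 107/6) = 1/((73/9)/(-45)² - 107/6) = 1/((73/9)*(1/2025) - 107/6) = 1/(73/18225 - 107/6) = 1/(-649879/36450) = -36450/649879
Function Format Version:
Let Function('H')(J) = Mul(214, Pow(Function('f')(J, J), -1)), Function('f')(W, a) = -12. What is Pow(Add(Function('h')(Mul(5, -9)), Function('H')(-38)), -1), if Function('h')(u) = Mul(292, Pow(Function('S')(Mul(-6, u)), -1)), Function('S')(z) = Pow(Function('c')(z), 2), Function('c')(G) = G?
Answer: Rational(-36450, 649879) ≈ -0.056087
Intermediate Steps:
Function('H')(J) = Rational(-107, 6) (Function('H')(J) = Mul(214, Pow(-12, -1)) = Mul(214, Rational(-1, 12)) = Rational(-107, 6))
Function('S')(z) = Pow(z, 2)
Function('h')(u) = Mul(Rational(73, 9), Pow(u, -2)) (Function('h')(u) = Mul(292, Pow(Pow(Mul(-6, u), 2), -1)) = Mul(292, Pow(Mul(36, Pow(u, 2)), -1)) = Mul(292, Mul(Rational(1, 36), Pow(u, -2))) = Mul(Rational(73, 9), Pow(u, -2)))
Pow(Add(Function('h')(Mul(5, -9)), Function('H')(-38)), -1) = Pow(Add(Mul(Rational(73, 9), Pow(Mul(5, -9), -2)), Rational(-107, 6)), -1) = Pow(Add(Mul(Rational(73, 9), Pow(-45, -2)), Rational(-107, 6)), -1) = Pow(Add(Mul(Rational(73, 9), Rational(1, 2025)), Rational(-107, 6)), -1) = Pow(Add(Rational(73, 18225), Rational(-107, 6)), -1) = Pow(Rational(-649879, 36450), -1) = Rational(-36450, 649879)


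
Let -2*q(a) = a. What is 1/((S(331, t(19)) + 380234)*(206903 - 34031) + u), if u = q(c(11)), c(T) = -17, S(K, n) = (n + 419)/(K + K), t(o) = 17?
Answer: 662/43514534953595 ≈ 1.5213e-11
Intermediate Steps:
S(K, n) = (419 + n)/(2*K) (S(K, n) = (419 + n)/((2*K)) = (419 + n)*(1/(2*K)) = (419 + n)/(2*K))
q(a) = -a/2
u = 17/2 (u = -1/2*(-17) = 17/2 ≈ 8.5000)
1/((S(331, t(19)) + 380234)*(206903 - 34031) + u) = 1/(((1/2)*(419 + 17)/331 + 380234)*(206903 - 34031) + 17/2) = 1/(((1/2)*(1/331)*436 + 380234)*172872 + 17/2) = 1/((218/331 + 380234)*172872 + 17/2) = 1/((125857672/331)*172872 + 17/2) = 1/(21757267473984/331 + 17/2) = 1/(43514534953595/662) = 662/43514534953595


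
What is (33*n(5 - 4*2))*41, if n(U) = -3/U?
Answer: 1353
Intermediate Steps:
(33*n(5 - 4*2))*41 = (33*(-3/(5 - 4*2)))*41 = (33*(-3/(5 - 8)))*41 = (33*(-3/(-3)))*41 = (33*(-3*(-1/3)))*41 = (33*1)*41 = 33*41 = 1353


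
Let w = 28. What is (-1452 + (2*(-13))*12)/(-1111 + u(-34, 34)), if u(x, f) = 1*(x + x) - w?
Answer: 1764/1207 ≈ 1.4615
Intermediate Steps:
u(x, f) = -28 + 2*x (u(x, f) = 1*(x + x) - 1*28 = 1*(2*x) - 28 = 2*x - 28 = -28 + 2*x)
(-1452 + (2*(-13))*12)/(-1111 + u(-34, 34)) = (-1452 + (2*(-13))*12)/(-1111 + (-28 + 2*(-34))) = (-1452 - 26*12)/(-1111 + (-28 - 68)) = (-1452 - 312)/(-1111 - 96) = -1764/(-1207) = -1764*(-1/1207) = 1764/1207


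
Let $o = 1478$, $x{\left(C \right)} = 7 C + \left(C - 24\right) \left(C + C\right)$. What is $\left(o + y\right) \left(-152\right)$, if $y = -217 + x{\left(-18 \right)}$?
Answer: $-402344$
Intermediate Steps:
$x{\left(C \right)} = 7 C + 2 C \left(-24 + C\right)$ ($x{\left(C \right)} = 7 C + \left(-24 + C\right) 2 C = 7 C + 2 C \left(-24 + C\right)$)
$y = 1169$ ($y = -217 - 18 \left(-41 + 2 \left(-18\right)\right) = -217 - 18 \left(-41 - 36\right) = -217 - -1386 = -217 + 1386 = 1169$)
$\left(o + y\right) \left(-152\right) = \left(1478 + 1169\right) \left(-152\right) = 2647 \left(-152\right) = -402344$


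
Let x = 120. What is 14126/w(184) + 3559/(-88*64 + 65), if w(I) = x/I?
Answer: 1808653781/83505 ≈ 21659.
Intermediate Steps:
w(I) = 120/I
14126/w(184) + 3559/(-88*64 + 65) = 14126/((120/184)) + 3559/(-88*64 + 65) = 14126/((120*(1/184))) + 3559/(-5632 + 65) = 14126/(15/23) + 3559/(-5567) = 14126*(23/15) + 3559*(-1/5567) = 324898/15 - 3559/5567 = 1808653781/83505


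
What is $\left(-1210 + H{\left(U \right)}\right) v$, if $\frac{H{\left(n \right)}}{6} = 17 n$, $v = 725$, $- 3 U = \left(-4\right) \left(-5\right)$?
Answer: $-1370250$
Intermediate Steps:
$U = - \frac{20}{3}$ ($U = - \frac{\left(-4\right) \left(-5\right)}{3} = \left(- \frac{1}{3}\right) 20 = - \frac{20}{3} \approx -6.6667$)
$H{\left(n \right)} = 102 n$ ($H{\left(n \right)} = 6 \cdot 17 n = 102 n$)
$\left(-1210 + H{\left(U \right)}\right) v = \left(-1210 + 102 \left(- \frac{20}{3}\right)\right) 725 = \left(-1210 - 680\right) 725 = \left(-1890\right) 725 = -1370250$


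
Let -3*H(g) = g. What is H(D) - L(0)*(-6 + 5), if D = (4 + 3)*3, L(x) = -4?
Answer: -11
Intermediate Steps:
D = 21 (D = 7*3 = 21)
H(g) = -g/3
H(D) - L(0)*(-6 + 5) = -⅓*21 - (-4)*(-6 + 5) = -7 - (-4)*(-1) = -7 - 1*4 = -7 - 4 = -11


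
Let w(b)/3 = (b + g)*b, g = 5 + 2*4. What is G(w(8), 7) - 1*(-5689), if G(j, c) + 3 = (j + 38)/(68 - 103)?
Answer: 198468/35 ≈ 5670.5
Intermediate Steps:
g = 13 (g = 5 + 8 = 13)
w(b) = 3*b*(13 + b) (w(b) = 3*((b + 13)*b) = 3*((13 + b)*b) = 3*(b*(13 + b)) = 3*b*(13 + b))
G(j, c) = -143/35 - j/35 (G(j, c) = -3 + (j + 38)/(68 - 103) = -3 + (38 + j)/(-35) = -3 + (38 + j)*(-1/35) = -3 + (-38/35 - j/35) = -143/35 - j/35)
G(w(8), 7) - 1*(-5689) = (-143/35 - 3*8*(13 + 8)/35) - 1*(-5689) = (-143/35 - 3*8*21/35) + 5689 = (-143/35 - 1/35*504) + 5689 = (-143/35 - 72/5) + 5689 = -647/35 + 5689 = 198468/35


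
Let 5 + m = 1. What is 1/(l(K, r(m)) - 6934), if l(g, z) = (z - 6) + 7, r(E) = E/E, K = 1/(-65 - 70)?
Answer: -1/6932 ≈ -0.00014426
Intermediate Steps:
m = -4 (m = -5 + 1 = -4)
K = -1/135 (K = 1/(-135) = -1/135 ≈ -0.0074074)
r(E) = 1
l(g, z) = 1 + z (l(g, z) = (-6 + z) + 7 = 1 + z)
1/(l(K, r(m)) - 6934) = 1/((1 + 1) - 6934) = 1/(2 - 6934) = 1/(-6932) = -1/6932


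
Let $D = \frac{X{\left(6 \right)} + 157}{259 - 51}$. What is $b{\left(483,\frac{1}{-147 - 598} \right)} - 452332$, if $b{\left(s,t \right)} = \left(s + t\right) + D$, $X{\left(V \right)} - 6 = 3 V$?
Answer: $- \frac{70018386403}{154960} \approx -4.5185 \cdot 10^{5}$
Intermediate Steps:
$X{\left(V \right)} = 6 + 3 V$
$D = \frac{181}{208}$ ($D = \frac{\left(6 + 3 \cdot 6\right) + 157}{259 - 51} = \frac{\left(6 + 18\right) + 157}{208} = \left(24 + 157\right) \frac{1}{208} = 181 \cdot \frac{1}{208} = \frac{181}{208} \approx 0.87019$)
$b{\left(s,t \right)} = \frac{181}{208} + s + t$ ($b{\left(s,t \right)} = \left(s + t\right) + \frac{181}{208} = \frac{181}{208} + s + t$)
$b{\left(483,\frac{1}{-147 - 598} \right)} - 452332 = \left(\frac{181}{208} + 483 + \frac{1}{-147 - 598}\right) - 452332 = \left(\frac{181}{208} + 483 + \frac{1}{-745}\right) - 452332 = \left(\frac{181}{208} + 483 - \frac{1}{745}\right) - 452332 = \frac{74980317}{154960} - 452332 = - \frac{70018386403}{154960}$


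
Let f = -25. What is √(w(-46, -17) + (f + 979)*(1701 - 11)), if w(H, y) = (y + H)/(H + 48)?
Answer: 3*√716546/2 ≈ 1269.7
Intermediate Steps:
w(H, y) = (H + y)/(48 + H)
√(w(-46, -17) + (f + 979)*(1701 - 11)) = √((-46 - 17)/(48 - 46) + (-25 + 979)*(1701 - 11)) = √(-63/2 + 954*1690) = √((½)*(-63) + 1612260) = √(-63/2 + 1612260) = √(3224457/2) = 3*√716546/2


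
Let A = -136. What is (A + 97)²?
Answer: 1521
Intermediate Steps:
(A + 97)² = (-136 + 97)² = (-39)² = 1521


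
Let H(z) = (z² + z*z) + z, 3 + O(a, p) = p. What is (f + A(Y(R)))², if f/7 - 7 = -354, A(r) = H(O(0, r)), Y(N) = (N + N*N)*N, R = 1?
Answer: 5895184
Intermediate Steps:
O(a, p) = -3 + p
H(z) = z + 2*z² (H(z) = (z² + z²) + z = 2*z² + z = z + 2*z²)
Y(N) = N*(N + N²) (Y(N) = (N + N²)*N = N*(N + N²))
A(r) = (-5 + 2*r)*(-3 + r) (A(r) = (-3 + r)*(1 + 2*(-3 + r)) = (-3 + r)*(1 + (-6 + 2*r)) = (-3 + r)*(-5 + 2*r) = (-5 + 2*r)*(-3 + r))
f = -2429 (f = 49 + 7*(-354) = 49 - 2478 = -2429)
(f + A(Y(R)))² = (-2429 + (-5 + 2*(1²*(1 + 1)))*(-3 + 1²*(1 + 1)))² = (-2429 + (-5 + 2*(1*2))*(-3 + 1*2))² = (-2429 + (-5 + 2*2)*(-3 + 2))² = (-2429 + (-5 + 4)*(-1))² = (-2429 - 1*(-1))² = (-2429 + 1)² = (-2428)² = 5895184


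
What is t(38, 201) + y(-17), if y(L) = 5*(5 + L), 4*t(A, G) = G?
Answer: -39/4 ≈ -9.7500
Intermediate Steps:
t(A, G) = G/4
y(L) = 25 + 5*L
t(38, 201) + y(-17) = (¼)*201 + (25 + 5*(-17)) = 201/4 + (25 - 85) = 201/4 - 60 = -39/4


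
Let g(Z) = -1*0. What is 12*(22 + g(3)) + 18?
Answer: 282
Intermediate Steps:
g(Z) = 0
12*(22 + g(3)) + 18 = 12*(22 + 0) + 18 = 12*22 + 18 = 264 + 18 = 282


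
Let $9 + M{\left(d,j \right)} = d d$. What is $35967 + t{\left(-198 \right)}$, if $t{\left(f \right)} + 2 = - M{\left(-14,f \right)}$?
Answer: $35778$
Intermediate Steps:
$M{\left(d,j \right)} = -9 + d^{2}$ ($M{\left(d,j \right)} = -9 + d d = -9 + d^{2}$)
$t{\left(f \right)} = -189$ ($t{\left(f \right)} = -2 - \left(-9 + \left(-14\right)^{2}\right) = -2 - \left(-9 + 196\right) = -2 - 187 = -189$)
$35967 + t{\left(-198 \right)} = 35967 - 189 = 35778$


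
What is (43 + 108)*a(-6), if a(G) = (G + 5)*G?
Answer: 906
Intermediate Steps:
a(G) = G*(5 + G) (a(G) = (5 + G)*G = G*(5 + G))
(43 + 108)*a(-6) = (43 + 108)*(-6*(5 - 6)) = 151*(-6*(-1)) = 151*6 = 906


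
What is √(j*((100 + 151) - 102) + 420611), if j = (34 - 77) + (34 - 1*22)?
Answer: 2*√103998 ≈ 644.97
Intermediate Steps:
j = -31 (j = -43 + (34 - 22) = -43 + 12 = -31)
√(j*((100 + 151) - 102) + 420611) = √(-31*((100 + 151) - 102) + 420611) = √(-31*(251 - 102) + 420611) = √(-31*149 + 420611) = √(-4619 + 420611) = √415992 = 2*√103998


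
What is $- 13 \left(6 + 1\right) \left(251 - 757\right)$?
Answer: $46046$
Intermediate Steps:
$- 13 \left(6 + 1\right) \left(251 - 757\right) = \left(-13\right) 7 \left(251 - 757\right) = \left(-91\right) \left(-506\right) = 46046$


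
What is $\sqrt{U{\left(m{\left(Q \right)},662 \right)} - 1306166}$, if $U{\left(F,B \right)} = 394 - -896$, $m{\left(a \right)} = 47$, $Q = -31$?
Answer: $2 i \sqrt{326219} \approx 1142.3 i$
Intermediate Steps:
$U{\left(F,B \right)} = 1290$ ($U{\left(F,B \right)} = 394 + 896 = 1290$)
$\sqrt{U{\left(m{\left(Q \right)},662 \right)} - 1306166} = \sqrt{1290 - 1306166} = \sqrt{-1304876} = 2 i \sqrt{326219}$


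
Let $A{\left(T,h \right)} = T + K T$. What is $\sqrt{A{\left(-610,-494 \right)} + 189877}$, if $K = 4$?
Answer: $\sqrt{186827} \approx 432.23$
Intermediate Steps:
$A{\left(T,h \right)} = 5 T$ ($A{\left(T,h \right)} = T + 4 T = 5 T$)
$\sqrt{A{\left(-610,-494 \right)} + 189877} = \sqrt{5 \left(-610\right) + 189877} = \sqrt{-3050 + 189877} = \sqrt{186827}$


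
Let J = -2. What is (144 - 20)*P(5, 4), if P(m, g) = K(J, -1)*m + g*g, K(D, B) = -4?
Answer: -496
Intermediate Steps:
P(m, g) = g**2 - 4*m (P(m, g) = -4*m + g*g = -4*m + g**2 = g**2 - 4*m)
(144 - 20)*P(5, 4) = (144 - 20)*(4**2 - 4*5) = 124*(16 - 20) = 124*(-4) = -496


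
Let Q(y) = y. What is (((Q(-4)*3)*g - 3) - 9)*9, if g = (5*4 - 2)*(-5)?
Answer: 9612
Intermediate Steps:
g = -90 (g = (20 - 2)*(-5) = 18*(-5) = -90)
(((Q(-4)*3)*g - 3) - 9)*9 = ((-4*3*(-90) - 3) - 9)*9 = ((-12*(-90) - 3) - 9)*9 = ((1080 - 3) - 9)*9 = (1077 - 9)*9 = 1068*9 = 9612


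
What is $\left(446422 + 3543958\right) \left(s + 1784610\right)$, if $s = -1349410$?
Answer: $1736613376000$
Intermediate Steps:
$\left(446422 + 3543958\right) \left(s + 1784610\right) = \left(446422 + 3543958\right) \left(-1349410 + 1784610\right) = 3990380 \cdot 435200 = 1736613376000$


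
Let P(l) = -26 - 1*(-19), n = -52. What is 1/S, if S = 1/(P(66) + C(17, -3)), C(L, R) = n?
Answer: -59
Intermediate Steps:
C(L, R) = -52
P(l) = -7 (P(l) = -26 + 19 = -7)
S = -1/59 (S = 1/(-7 - 52) = 1/(-59) = -1/59 ≈ -0.016949)
1/S = 1/(-1/59) = -59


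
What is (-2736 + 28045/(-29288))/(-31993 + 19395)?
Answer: 80160013/368970224 ≈ 0.21725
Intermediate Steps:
(-2736 + 28045/(-29288))/(-31993 + 19395) = (-2736 + 28045*(-1/29288))/(-12598) = (-2736 - 28045/29288)*(-1/12598) = -80160013/29288*(-1/12598) = 80160013/368970224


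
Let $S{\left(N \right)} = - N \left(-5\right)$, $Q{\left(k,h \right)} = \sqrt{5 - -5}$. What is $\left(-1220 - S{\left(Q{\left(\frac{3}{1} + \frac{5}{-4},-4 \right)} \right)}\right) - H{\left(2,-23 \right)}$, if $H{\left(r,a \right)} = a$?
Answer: $-1197 - 5 \sqrt{10} \approx -1212.8$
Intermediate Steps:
$Q{\left(k,h \right)} = \sqrt{10}$ ($Q{\left(k,h \right)} = \sqrt{5 + 5} = \sqrt{10}$)
$S{\left(N \right)} = 5 N$
$\left(-1220 - S{\left(Q{\left(\frac{3}{1} + \frac{5}{-4},-4 \right)} \right)}\right) - H{\left(2,-23 \right)} = \left(-1220 - 5 \sqrt{10}\right) - -23 = \left(-1220 - 5 \sqrt{10}\right) + 23 = -1197 - 5 \sqrt{10}$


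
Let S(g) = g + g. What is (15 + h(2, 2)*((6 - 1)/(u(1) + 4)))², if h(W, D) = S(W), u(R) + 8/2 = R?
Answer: 1225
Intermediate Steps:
u(R) = -4 + R
S(g) = 2*g
h(W, D) = 2*W
(15 + h(2, 2)*((6 - 1)/(u(1) + 4)))² = (15 + (2*2)*((6 - 1)/((-4 + 1) + 4)))² = (15 + 4*(5/(-3 + 4)))² = (15 + 4*(5/1))² = (15 + 4*(5*1))² = (15 + 4*5)² = (15 + 20)² = 35² = 1225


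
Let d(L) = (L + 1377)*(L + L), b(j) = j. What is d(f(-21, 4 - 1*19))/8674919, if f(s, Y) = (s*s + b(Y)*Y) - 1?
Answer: 2715860/8674919 ≈ 0.31307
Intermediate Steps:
f(s, Y) = -1 + Y² + s² (f(s, Y) = (s*s + Y*Y) - 1 = (s² + Y²) - 1 = (Y² + s²) - 1 = -1 + Y² + s²)
d(L) = 2*L*(1377 + L) (d(L) = (1377 + L)*(2*L) = 2*L*(1377 + L))
d(f(-21, 4 - 1*19))/8674919 = (2*(-1 + (4 - 1*19)² + (-21)²)*(1377 + (-1 + (4 - 1*19)² + (-21)²)))/8674919 = (2*(-1 + (4 - 19)² + 441)*(1377 + (-1 + (4 - 19)² + 441)))*(1/8674919) = (2*(-1 + (-15)² + 441)*(1377 + (-1 + (-15)² + 441)))*(1/8674919) = (2*(-1 + 225 + 441)*(1377 + (-1 + 225 + 441)))*(1/8674919) = (2*665*(1377 + 665))*(1/8674919) = (2*665*2042)*(1/8674919) = 2715860*(1/8674919) = 2715860/8674919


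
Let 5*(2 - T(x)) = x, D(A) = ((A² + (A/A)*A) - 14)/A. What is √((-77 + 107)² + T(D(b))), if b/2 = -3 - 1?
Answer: √90305/10 ≈ 30.051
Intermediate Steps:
b = -8 (b = 2*(-3 - 1) = 2*(-4) = -8)
D(A) = (-14 + A + A²)/A (D(A) = ((A² + 1*A) - 14)/A = ((A² + A) - 14)/A = ((A + A²) - 14)/A = (-14 + A + A²)/A)
T(x) = 2 - x/5
√((-77 + 107)² + T(D(b))) = √((-77 + 107)² + (2 - (1 - 8 - 14/(-8))/5)) = √(30² + (2 - (1 - 8 - 14*(-⅛))/5)) = √(900 + (2 - (1 - 8 + 7/4)/5)) = √(900 + (2 - ⅕*(-21/4))) = √(900 + (2 + 21/20)) = √(900 + 61/20) = √(18061/20) = √90305/10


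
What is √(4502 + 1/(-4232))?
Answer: √38104926/92 ≈ 67.097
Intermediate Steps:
√(4502 + 1/(-4232)) = √(4502 - 1/4232) = √(19052463/4232) = √38104926/92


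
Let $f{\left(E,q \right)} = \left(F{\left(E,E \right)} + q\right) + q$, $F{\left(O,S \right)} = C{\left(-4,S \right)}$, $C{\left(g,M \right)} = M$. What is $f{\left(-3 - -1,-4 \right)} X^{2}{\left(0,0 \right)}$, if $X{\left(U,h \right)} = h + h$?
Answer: $0$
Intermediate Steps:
$X{\left(U,h \right)} = 2 h$
$F{\left(O,S \right)} = S$
$f{\left(E,q \right)} = E + 2 q$ ($f{\left(E,q \right)} = \left(E + q\right) + q = E + 2 q$)
$f{\left(-3 - -1,-4 \right)} X^{2}{\left(0,0 \right)} = \left(\left(-3 - -1\right) + 2 \left(-4\right)\right) \left(2 \cdot 0\right)^{2} = \left(\left(-3 + 1\right) - 8\right) 0^{2} = \left(-2 - 8\right) 0 = \left(-10\right) 0 = 0$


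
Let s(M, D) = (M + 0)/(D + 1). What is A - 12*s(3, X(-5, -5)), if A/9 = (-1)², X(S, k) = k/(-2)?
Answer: -9/7 ≈ -1.2857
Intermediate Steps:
X(S, k) = -k/2 (X(S, k) = k*(-½) = -k/2)
s(M, D) = M/(1 + D)
A = 9 (A = 9*(-1)² = 9*1 = 9)
A - 12*s(3, X(-5, -5)) = 9 - 36/(1 - ½*(-5)) = 9 - 36/(1 + 5/2) = 9 - 36/7/2 = 9 - 36*2/7 = 9 - 12*6/7 = 9 - 72/7 = -9/7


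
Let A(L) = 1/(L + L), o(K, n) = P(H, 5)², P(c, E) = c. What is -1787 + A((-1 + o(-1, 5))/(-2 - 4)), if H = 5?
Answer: -14297/8 ≈ -1787.1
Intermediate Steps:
o(K, n) = 25 (o(K, n) = 5² = 25)
A(L) = 1/(2*L)
-1787 + A((-1 + o(-1, 5))/(-2 - 4)) = -1787 + 1/(2*(((-1 + 25)/(-2 - 4)))) = -1787 + 1/(2*((24/(-6)))) = -1787 + 1/(2*((24*(-⅙)))) = -1787 + (½)/(-4) = -1787 + (½)*(-¼) = -1787 - ⅛ = -14297/8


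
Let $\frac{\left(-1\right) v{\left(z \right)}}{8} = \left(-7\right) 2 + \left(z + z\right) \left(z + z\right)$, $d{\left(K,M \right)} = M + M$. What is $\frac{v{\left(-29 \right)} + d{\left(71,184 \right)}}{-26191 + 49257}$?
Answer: $- \frac{13216}{11533} \approx -1.1459$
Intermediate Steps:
$d{\left(K,M \right)} = 2 M$
$v{\left(z \right)} = 112 - 32 z^{2}$ ($v{\left(z \right)} = - 8 \left(\left(-7\right) 2 + \left(z + z\right) \left(z + z\right)\right) = - 8 \left(-14 + 2 z 2 z\right) = - 8 \left(-14 + 4 z^{2}\right) = 112 - 32 z^{2}$)
$\frac{v{\left(-29 \right)} + d{\left(71,184 \right)}}{-26191 + 49257} = \frac{\left(112 - 32 \left(-29\right)^{2}\right) + 2 \cdot 184}{-26191 + 49257} = \frac{\left(112 - 26912\right) + 368}{23066} = \left(\left(112 - 26912\right) + 368\right) \frac{1}{23066} = \left(-26800 + 368\right) \frac{1}{23066} = \left(-26432\right) \frac{1}{23066} = - \frac{13216}{11533}$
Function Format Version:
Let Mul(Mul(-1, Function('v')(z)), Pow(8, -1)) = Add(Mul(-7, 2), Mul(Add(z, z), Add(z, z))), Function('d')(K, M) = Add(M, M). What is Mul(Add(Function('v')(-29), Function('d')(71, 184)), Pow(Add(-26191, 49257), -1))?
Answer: Rational(-13216, 11533) ≈ -1.1459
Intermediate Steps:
Function('d')(K, M) = Mul(2, M)
Function('v')(z) = Add(112, Mul(-32, Pow(z, 2))) (Function('v')(z) = Mul(-8, Add(Mul(-7, 2), Mul(Add(z, z), Add(z, z)))) = Mul(-8, Add(-14, Mul(Mul(2, z), Mul(2, z)))) = Mul(-8, Add(-14, Mul(4, Pow(z, 2)))) = Add(112, Mul(-32, Pow(z, 2))))
Mul(Add(Function('v')(-29), Function('d')(71, 184)), Pow(Add(-26191, 49257), -1)) = Mul(Add(Add(112, Mul(-32, Pow(-29, 2))), Mul(2, 184)), Pow(Add(-26191, 49257), -1)) = Mul(Add(Add(112, Mul(-32, 841)), 368), Pow(23066, -1)) = Mul(Add(Add(112, -26912), 368), Rational(1, 23066)) = Mul(Add(-26800, 368), Rational(1, 23066)) = Mul(-26432, Rational(1, 23066)) = Rational(-13216, 11533)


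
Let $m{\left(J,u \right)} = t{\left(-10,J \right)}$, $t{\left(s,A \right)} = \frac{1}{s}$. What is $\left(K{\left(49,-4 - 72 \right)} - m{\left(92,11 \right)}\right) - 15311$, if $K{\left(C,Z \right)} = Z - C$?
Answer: $- \frac{154359}{10} \approx -15436.0$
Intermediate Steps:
$m{\left(J,u \right)} = - \frac{1}{10}$ ($m{\left(J,u \right)} = \frac{1}{-10} = - \frac{1}{10}$)
$\left(K{\left(49,-4 - 72 \right)} - m{\left(92,11 \right)}\right) - 15311 = \left(\left(\left(-4 - 72\right) - 49\right) - - \frac{1}{10}\right) - 15311 = \left(\left(-76 - 49\right) + \frac{1}{10}\right) - 15311 = \left(-125 + \frac{1}{10}\right) - 15311 = - \frac{1249}{10} - 15311 = - \frac{154359}{10}$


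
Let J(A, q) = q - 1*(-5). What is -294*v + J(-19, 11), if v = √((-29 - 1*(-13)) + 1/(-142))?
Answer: 16 - 147*I*√322766/71 ≈ 16.0 - 1176.3*I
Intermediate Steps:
J(A, q) = 5 + q (J(A, q) = q + 5 = 5 + q)
v = I*√322766/142 (v = √((-29 + 13) - 1/142) = √(-16 - 1/142) = √(-2273/142) = I*√322766/142 ≈ 4.0009*I)
-294*v + J(-19, 11) = -147*I*√322766/71 + (5 + 11) = -147*I*√322766/71 + 16 = 16 - 147*I*√322766/71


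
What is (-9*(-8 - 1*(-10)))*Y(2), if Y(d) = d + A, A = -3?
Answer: 18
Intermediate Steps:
Y(d) = -3 + d (Y(d) = d - 3 = -3 + d)
(-9*(-8 - 1*(-10)))*Y(2) = (-9*(-8 - 1*(-10)))*(-3 + 2) = -9*(-8 + 10)*(-1) = -9*2*(-1) = -18*(-1) = 18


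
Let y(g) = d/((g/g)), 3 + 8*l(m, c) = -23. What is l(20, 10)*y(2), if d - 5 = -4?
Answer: -13/4 ≈ -3.2500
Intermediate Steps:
d = 1 (d = 5 - 4 = 1)
l(m, c) = -13/4 (l(m, c) = -3/8 + (1/8)*(-23) = -3/8 - 23/8 = -13/4)
y(g) = 1 (y(g) = 1/(g/g) = 1/1 = 1*1 = 1)
l(20, 10)*y(2) = -13/4*1 = -13/4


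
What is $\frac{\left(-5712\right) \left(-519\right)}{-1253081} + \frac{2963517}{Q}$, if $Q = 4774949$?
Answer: $- \frac{10441943163195}{5983397867869} \approx -1.7452$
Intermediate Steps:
$\frac{\left(-5712\right) \left(-519\right)}{-1253081} + \frac{2963517}{Q} = \frac{\left(-5712\right) \left(-519\right)}{-1253081} + \frac{2963517}{4774949} = 2964528 \left(- \frac{1}{1253081}\right) + 2963517 \cdot \frac{1}{4774949} = - \frac{2964528}{1253081} + \frac{2963517}{4774949} = - \frac{10441943163195}{5983397867869}$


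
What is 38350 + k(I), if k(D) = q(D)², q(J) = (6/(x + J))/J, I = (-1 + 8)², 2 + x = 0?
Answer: 203401075186/5303809 ≈ 38350.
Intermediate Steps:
x = -2 (x = -2 + 0 = -2)
I = 49 (I = 7² = 49)
q(J) = 6/(J*(-2 + J)) (q(J) = (6/(-2 + J))/J = 6/(J*(-2 + J)))
k(D) = 36/(D²*(-2 + D)²) (k(D) = (6/(D*(-2 + D)))² = 36/(D²*(-2 + D)²))
38350 + k(I) = 38350 + 36/(49²*(-2 + 49)²) = 38350 + 36*(1/2401)/47² = 38350 + 36*(1/2401)*(1/2209) = 38350 + 36/5303809 = 203401075186/5303809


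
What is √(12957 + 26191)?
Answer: 2*√9787 ≈ 197.86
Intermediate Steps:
√(12957 + 26191) = √39148 = 2*√9787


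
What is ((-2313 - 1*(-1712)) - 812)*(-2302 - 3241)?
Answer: 7832259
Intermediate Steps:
((-2313 - 1*(-1712)) - 812)*(-2302 - 3241) = ((-2313 + 1712) - 812)*(-5543) = (-601 - 812)*(-5543) = -1413*(-5543) = 7832259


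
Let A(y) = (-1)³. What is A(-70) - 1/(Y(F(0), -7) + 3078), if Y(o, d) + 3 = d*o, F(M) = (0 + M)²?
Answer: -3076/3075 ≈ -1.0003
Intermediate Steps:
A(y) = -1
F(M) = M²
Y(o, d) = -3 + d*o
A(-70) - 1/(Y(F(0), -7) + 3078) = -1 - 1/((-3 - 7*0²) + 3078) = -1 - 1/((-3 - 7*0) + 3078) = -1 - 1/((-3 + 0) + 3078) = -1 - 1/(-3 + 3078) = -1 - 1/3075 = -3076/3075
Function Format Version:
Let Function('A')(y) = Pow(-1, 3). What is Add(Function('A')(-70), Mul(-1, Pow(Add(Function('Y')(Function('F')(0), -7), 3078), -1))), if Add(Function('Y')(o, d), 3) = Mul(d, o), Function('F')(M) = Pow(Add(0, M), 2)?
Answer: Rational(-3076, 3075) ≈ -1.0003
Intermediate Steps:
Function('A')(y) = -1
Function('F')(M) = Pow(M, 2)
Function('Y')(o, d) = Add(-3, Mul(d, o))
Add(Function('A')(-70), Mul(-1, Pow(Add(Function('Y')(Function('F')(0), -7), 3078), -1))) = Add(-1, Mul(-1, Pow(Add(Add(-3, Mul(-7, Pow(0, 2))), 3078), -1))) = Add(-1, Mul(-1, Pow(Add(Add(-3, Mul(-7, 0)), 3078), -1))) = Add(-1, Mul(-1, Pow(Add(Add(-3, 0), 3078), -1))) = Add(-1, Mul(-1, Pow(Add(-3, 3078), -1))) = Add(-1, Mul(-1, Pow(3075, -1))) = Add(-1, Mul(-1, Rational(1, 3075))) = Add(-1, Rational(-1, 3075)) = Rational(-3076, 3075)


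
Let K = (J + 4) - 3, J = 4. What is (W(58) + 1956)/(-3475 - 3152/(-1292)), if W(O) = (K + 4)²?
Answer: -219317/373879 ≈ -0.58660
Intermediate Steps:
K = 5 (K = (4 + 4) - 3 = 8 - 3 = 5)
W(O) = 81 (W(O) = (5 + 4)² = 9² = 81)
(W(58) + 1956)/(-3475 - 3152/(-1292)) = (81 + 1956)/(-3475 - 3152/(-1292)) = 2037/(-3475 - 3152*(-1/1292)) = 2037/(-3475 + 788/323) = 2037/(-1121637/323) = 2037*(-323/1121637) = -219317/373879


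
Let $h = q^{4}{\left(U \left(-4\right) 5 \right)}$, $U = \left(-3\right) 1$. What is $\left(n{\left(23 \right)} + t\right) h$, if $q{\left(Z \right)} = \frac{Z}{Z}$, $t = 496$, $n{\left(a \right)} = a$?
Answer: $519$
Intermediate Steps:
$U = -3$
$q{\left(Z \right)} = 1$
$h = 1$ ($h = 1^{4} = 1$)
$\left(n{\left(23 \right)} + t\right) h = \left(23 + 496\right) 1 = 519 \cdot 1 = 519$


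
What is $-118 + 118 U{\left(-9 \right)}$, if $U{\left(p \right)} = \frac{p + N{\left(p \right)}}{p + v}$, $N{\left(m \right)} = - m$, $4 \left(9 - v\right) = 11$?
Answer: $-118$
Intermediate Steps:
$v = \frac{25}{4}$ ($v = 9 - \frac{11}{4} = \frac{25}{4} \approx 6.25$)
$U{\left(p \right)} = 0$ ($U{\left(p \right)} = \frac{p - p}{p + \frac{25}{4}} = \frac{0}{\frac{25}{4} + p} = 0$)
$-118 + 118 U{\left(-9 \right)} = -118 + 118 \cdot 0 = -118 + 0 = -118$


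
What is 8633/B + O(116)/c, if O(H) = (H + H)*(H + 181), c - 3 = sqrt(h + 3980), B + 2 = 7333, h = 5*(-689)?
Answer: -755432357/1928053 + 34452*sqrt(535)/263 ≈ 2638.1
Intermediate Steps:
h = -3445
B = 7331 (B = -2 + 7333 = 7331)
c = 3 + sqrt(535) (c = 3 + sqrt(-3445 + 3980) = 3 + sqrt(535) ≈ 26.130)
O(H) = 2*H*(181 + H) (O(H) = (2*H)*(181 + H) = 2*H*(181 + H))
8633/B + O(116)/c = 8633/7331 + (2*116*(181 + 116))/(3 + sqrt(535)) = 8633*(1/7331) + (2*116*297)/(3 + sqrt(535)) = 8633/7331 + 68904/(3 + sqrt(535))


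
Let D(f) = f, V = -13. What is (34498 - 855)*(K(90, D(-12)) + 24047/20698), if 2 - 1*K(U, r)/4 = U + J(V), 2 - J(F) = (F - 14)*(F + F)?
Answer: 1705456221893/20698 ≈ 8.2397e+7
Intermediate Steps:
J(F) = 2 - 2*F*(-14 + F) (J(F) = 2 - (F - 14)*(F + F) = 2 - (-14 + F)*2*F = 2 - 2*F*(-14 + F))
K(U, r) = 2808 - 4*U (K(U, r) = 8 - 4*(U + (2 - 2*(-13)**2 + 28*(-13))) = 8 - 4*(U + (2 - 2*169 - 364)) = 8 - 4*(U + (2 - 338 - 364)) = 8 - 4*(U - 700) = 8 - 4*(-700 + U) = 8 + (2800 - 4*U) = 2808 - 4*U)
(34498 - 855)*(K(90, D(-12)) + 24047/20698) = (34498 - 855)*((2808 - 4*90) + 24047/20698) = 33643*((2808 - 360) + 24047*(1/20698)) = 33643*(2448 + 24047/20698) = 33643*(50692751/20698) = 1705456221893/20698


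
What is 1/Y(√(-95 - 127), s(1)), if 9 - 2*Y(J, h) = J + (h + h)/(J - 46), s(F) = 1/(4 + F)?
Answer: 14230/239381 + 58440*I*√222/8857097 ≈ 0.059445 + 0.098309*I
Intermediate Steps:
Y(J, h) = 9/2 - J/2 - h/(-46 + J) (Y(J, h) = 9/2 - (J + (h + h)/(J - 46))/2 = 9/2 - (J + (2*h)/(-46 + J))/2 = 9/2 - (J + 2*h/(-46 + J))/2 = 9/2 + (-J/2 - h/(-46 + J)) = 9/2 - J/2 - h/(-46 + J))
1/Y(√(-95 - 127), s(1)) = 1/((-414 - (√(-95 - 127))² - 2/(4 + 1) + 55*√(-95 - 127))/(2*(-46 + √(-95 - 127)))) = 1/((-414 - (√(-222))² - 2/5 + 55*√(-222))/(2*(-46 + √(-222)))) = 1/((-414 - (I*√222)² - 2*⅕ + 55*(I*√222))/(2*(-46 + I*√222))) = 1/((-414 - 1*(-222) - ⅖ + 55*I*√222)/(2*(-46 + I*√222))) = 1/((-414 + 222 - ⅖ + 55*I*√222)/(2*(-46 + I*√222))) = 1/((-962/5 + 55*I*√222)/(2*(-46 + I*√222))) = 2*(-46 + I*√222)/(-962/5 + 55*I*√222)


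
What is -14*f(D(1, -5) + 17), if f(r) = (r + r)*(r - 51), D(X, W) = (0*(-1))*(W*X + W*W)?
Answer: 16184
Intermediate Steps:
D(X, W) = 0 (D(X, W) = 0*(W*X + W²) = 0*(W² + W*X) = 0)
f(r) = 2*r*(-51 + r) (f(r) = (2*r)*(-51 + r) = 2*r*(-51 + r))
-14*f(D(1, -5) + 17) = -28*(0 + 17)*(-51 + (0 + 17)) = -28*17*(-51 + 17) = -28*17*(-34) = -14*(-1156) = 16184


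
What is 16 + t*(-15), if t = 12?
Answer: -164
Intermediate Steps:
16 + t*(-15) = 16 + 12*(-15) = 16 - 180 = -164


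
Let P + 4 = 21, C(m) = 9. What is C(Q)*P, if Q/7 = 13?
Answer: 153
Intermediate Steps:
Q = 91 (Q = 7*13 = 91)
P = 17 (P = -4 + 21 = 17)
C(Q)*P = 9*17 = 153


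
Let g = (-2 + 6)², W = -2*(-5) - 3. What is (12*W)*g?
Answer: 1344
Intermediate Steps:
W = 7 (W = 10 - 3 = 7)
g = 16 (g = 4² = 16)
(12*W)*g = (12*7)*16 = 84*16 = 1344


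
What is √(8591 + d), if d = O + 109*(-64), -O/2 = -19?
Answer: √1653 ≈ 40.657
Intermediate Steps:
O = 38 (O = -2*(-19) = 38)
d = -6938 (d = 38 + 109*(-64) = 38 - 6976 = -6938)
√(8591 + d) = √(8591 - 6938) = √1653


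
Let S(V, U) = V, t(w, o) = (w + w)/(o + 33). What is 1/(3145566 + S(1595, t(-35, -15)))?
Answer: 1/3147161 ≈ 3.1775e-7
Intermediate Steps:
t(w, o) = 2*w/(33 + o) (t(w, o) = (2*w)/(33 + o) = 2*w/(33 + o))
1/(3145566 + S(1595, t(-35, -15))) = 1/(3145566 + 1595) = 1/3147161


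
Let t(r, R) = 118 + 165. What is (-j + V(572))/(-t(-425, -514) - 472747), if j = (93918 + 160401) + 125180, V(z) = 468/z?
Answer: 417448/520333 ≈ 0.80227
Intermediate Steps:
t(r, R) = 283
j = 379499 (j = 254319 + 125180 = 379499)
(-j + V(572))/(-t(-425, -514) - 472747) = (-1*379499 + 468/572)/(-1*283 - 472747) = (-379499 + 468*(1/572))/(-283 - 472747) = (-379499 + 9/11)/(-473030) = -4174480/11*(-1/473030) = 417448/520333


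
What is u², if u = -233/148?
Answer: 54289/21904 ≈ 2.4785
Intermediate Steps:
u = -233/148 (u = -233*1/148 = -233/148 ≈ -1.5743)
u² = (-233/148)² = 54289/21904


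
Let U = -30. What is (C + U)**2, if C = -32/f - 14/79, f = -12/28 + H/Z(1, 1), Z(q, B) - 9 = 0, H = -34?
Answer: 223252470016/438274225 ≈ 509.39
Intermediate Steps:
Z(q, B) = 9 (Z(q, B) = 9 + 0 = 9)
f = -265/63 (f = -12/28 - 34/9 = -12*1/28 - 34*1/9 = -3/7 - 34/9 = -265/63 ≈ -4.2064)
C = 155554/20935 (C = -32/(-265/63) - 14/79 = -32*(-63/265) - 14*1/79 = 2016/265 - 14/79 = 155554/20935 ≈ 7.4303)
(C + U)**2 = (155554/20935 - 30)**2 = (-472496/20935)**2 = 223252470016/438274225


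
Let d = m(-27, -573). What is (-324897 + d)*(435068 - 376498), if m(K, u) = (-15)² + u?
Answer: -19049599650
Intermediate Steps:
m(K, u) = 225 + u
d = -348 (d = 225 - 573 = -348)
(-324897 + d)*(435068 - 376498) = (-324897 - 348)*(435068 - 376498) = -325245*58570 = -19049599650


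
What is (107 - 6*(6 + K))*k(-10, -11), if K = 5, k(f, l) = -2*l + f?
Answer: 492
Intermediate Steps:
k(f, l) = f - 2*l
(107 - 6*(6 + K))*k(-10, -11) = (107 - 6*(6 + 5))*(-10 - 2*(-11)) = (107 - 6*11)*(-10 + 22) = (107 - 66)*12 = 41*12 = 492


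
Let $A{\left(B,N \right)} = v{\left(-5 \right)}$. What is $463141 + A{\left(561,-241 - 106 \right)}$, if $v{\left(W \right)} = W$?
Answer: $463136$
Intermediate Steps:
$A{\left(B,N \right)} = -5$
$463141 + A{\left(561,-241 - 106 \right)} = 463141 - 5 = 463136$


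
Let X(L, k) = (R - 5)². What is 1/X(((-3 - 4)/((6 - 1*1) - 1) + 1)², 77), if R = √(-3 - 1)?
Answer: 21/841 + 20*I/841 ≈ 0.02497 + 0.023781*I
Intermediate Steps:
R = 2*I (R = √(-4) = 2*I ≈ 2.0*I)
X(L, k) = (-5 + 2*I)² (X(L, k) = (2*I - 5)² = (-5 + 2*I)²)
1/X(((-3 - 4)/((6 - 1*1) - 1) + 1)², 77) = 1/(21 - 20*I) = (21 + 20*I)/841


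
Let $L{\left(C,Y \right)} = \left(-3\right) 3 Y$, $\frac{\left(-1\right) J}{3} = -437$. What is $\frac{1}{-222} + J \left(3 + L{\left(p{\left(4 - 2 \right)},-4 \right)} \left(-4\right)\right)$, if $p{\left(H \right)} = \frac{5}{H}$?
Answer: $- \frac{41036923}{222} \approx -1.8485 \cdot 10^{5}$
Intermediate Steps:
$J = 1311$ ($J = \left(-3\right) \left(-437\right) = 1311$)
$L{\left(C,Y \right)} = - 9 Y$
$\frac{1}{-222} + J \left(3 + L{\left(p{\left(4 - 2 \right)},-4 \right)} \left(-4\right)\right) = \frac{1}{-222} + 1311 \left(3 + \left(-9\right) \left(-4\right) \left(-4\right)\right) = - \frac{1}{222} + 1311 \left(3 + 36 \left(-4\right)\right) = - \frac{1}{222} + 1311 \left(3 - 144\right) = - \frac{1}{222} + 1311 \left(-141\right) = - \frac{1}{222} - 184851 = - \frac{41036923}{222}$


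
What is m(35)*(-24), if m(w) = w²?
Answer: -29400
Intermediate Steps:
m(35)*(-24) = 35²*(-24) = 1225*(-24) = -29400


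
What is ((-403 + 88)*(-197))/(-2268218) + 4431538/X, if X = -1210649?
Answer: -10126821082979/2746015853482 ≈ -3.6878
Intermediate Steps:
((-403 + 88)*(-197))/(-2268218) + 4431538/X = ((-403 + 88)*(-197))/(-2268218) + 4431538/(-1210649) = -315*(-197)*(-1/2268218) + 4431538*(-1/1210649) = 62055*(-1/2268218) - 4431538/1210649 = -62055/2268218 - 4431538/1210649 = -10126821082979/2746015853482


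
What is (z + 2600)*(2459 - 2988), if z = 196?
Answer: -1479084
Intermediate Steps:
(z + 2600)*(2459 - 2988) = (196 + 2600)*(2459 - 2988) = 2796*(-529) = -1479084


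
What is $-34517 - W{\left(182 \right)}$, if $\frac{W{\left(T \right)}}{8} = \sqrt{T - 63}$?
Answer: $-34517 - 8 \sqrt{119} \approx -34604.0$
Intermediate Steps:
$W{\left(T \right)} = 8 \sqrt{-63 + T}$ ($W{\left(T \right)} = 8 \sqrt{T - 63} = 8 \sqrt{-63 + T}$)
$-34517 - W{\left(182 \right)} = -34517 - 8 \sqrt{-63 + 182} = -34517 - 8 \sqrt{119}$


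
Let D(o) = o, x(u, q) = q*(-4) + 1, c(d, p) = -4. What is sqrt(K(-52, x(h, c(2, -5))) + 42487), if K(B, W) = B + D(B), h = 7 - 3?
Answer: sqrt(42383) ≈ 205.87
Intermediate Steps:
h = 4
x(u, q) = 1 - 4*q (x(u, q) = -4*q + 1 = 1 - 4*q)
K(B, W) = 2*B (K(B, W) = B + B = 2*B)
sqrt(K(-52, x(h, c(2, -5))) + 42487) = sqrt(2*(-52) + 42487) = sqrt(-104 + 42487) = sqrt(42383)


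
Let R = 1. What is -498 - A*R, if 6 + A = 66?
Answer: -558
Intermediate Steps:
A = 60 (A = -6 + 66 = 60)
-498 - A*R = -498 - 60 = -558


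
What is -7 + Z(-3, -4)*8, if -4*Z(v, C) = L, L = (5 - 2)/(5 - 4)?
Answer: -13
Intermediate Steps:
L = 3 (L = 3/1 = 3*1 = 3)
Z(v, C) = -3/4 (Z(v, C) = -1/4*3 = -3/4)
-7 + Z(-3, -4)*8 = -7 - 3/4*8 = -7 - 6 = -13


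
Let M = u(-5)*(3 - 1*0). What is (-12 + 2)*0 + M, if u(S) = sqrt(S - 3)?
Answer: 6*I*sqrt(2) ≈ 8.4853*I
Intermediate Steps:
u(S) = sqrt(-3 + S)
M = 6*I*sqrt(2) (M = sqrt(-3 - 5)*(3 - 1*0) = sqrt(-8)*(3 + 0) = (2*I*sqrt(2))*3 = 6*I*sqrt(2) ≈ 8.4853*I)
(-12 + 2)*0 + M = (-12 + 2)*0 + 6*I*sqrt(2) = -10*0 + 6*I*sqrt(2) = 0 + 6*I*sqrt(2) = 6*I*sqrt(2)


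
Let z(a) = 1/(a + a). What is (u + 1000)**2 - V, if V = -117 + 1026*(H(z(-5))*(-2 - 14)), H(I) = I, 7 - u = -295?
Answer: 8468397/5 ≈ 1.6937e+6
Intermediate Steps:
z(a) = 1/(2*a)
u = 302 (u = 7 - 1*(-295) = 7 + 295 = 302)
V = 7623/5 (V = -117 + 1026*(((1/2)/(-5))*(-2 - 14)) = -117 + 1026*(((1/2)*(-1/5))*(-16)) = -117 + 1026*(-1/10*(-16)) = -117 + 1026*(8/5) = -117 + 8208/5 = 7623/5 ≈ 1524.6)
(u + 1000)**2 - V = (302 + 1000)**2 - 1*7623/5 = 1302**2 - 7623/5 = 1695204 - 7623/5 = 8468397/5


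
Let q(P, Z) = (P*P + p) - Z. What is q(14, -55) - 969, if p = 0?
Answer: -718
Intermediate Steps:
q(P, Z) = P² - Z (q(P, Z) = (P*P + 0) - Z = (P² + 0) - Z = P² - Z)
q(14, -55) - 969 = (14² - 1*(-55)) - 969 = (196 + 55) - 969 = 251 - 969 = -718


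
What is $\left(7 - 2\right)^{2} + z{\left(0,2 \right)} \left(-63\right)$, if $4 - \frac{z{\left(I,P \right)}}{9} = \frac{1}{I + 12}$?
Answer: $- \frac{8783}{4} \approx -2195.8$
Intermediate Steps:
$z{\left(I,P \right)} = 36 - \frac{9}{12 + I}$ ($z{\left(I,P \right)} = 36 - \frac{9}{I + 12} = 36 - \frac{9}{12 + I}$)
$\left(7 - 2\right)^{2} + z{\left(0,2 \right)} \left(-63\right) = \left(7 - 2\right)^{2} + \frac{9 \left(47 + 4 \cdot 0\right)}{12 + 0} \left(-63\right) = 5^{2} + \frac{9 \left(47 + 0\right)}{12} \left(-63\right) = 25 + 9 \cdot \frac{1}{12} \cdot 47 \left(-63\right) = 25 + \frac{141}{4} \left(-63\right) = 25 - \frac{8883}{4} = - \frac{8783}{4}$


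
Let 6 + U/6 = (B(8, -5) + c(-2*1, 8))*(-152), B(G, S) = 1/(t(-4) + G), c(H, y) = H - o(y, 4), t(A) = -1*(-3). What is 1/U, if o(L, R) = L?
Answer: 11/99012 ≈ 0.00011110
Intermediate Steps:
t(A) = 3
c(H, y) = H - y
B(G, S) = 1/(3 + G)
U = 99012/11 (U = -36 + 6*((1/(3 + 8) + (-2*1 - 1*8))*(-152)) = -36 + 6*((1/11 + (-2 - 8))*(-152)) = -36 + 6*((1/11 - 10)*(-152)) = -36 + 6*(-109/11*(-152)) = -36 + 6*(16568/11) = -36 + 99408/11 = 99012/11 ≈ 9001.1)
1/U = 1/(99012/11) = 11/99012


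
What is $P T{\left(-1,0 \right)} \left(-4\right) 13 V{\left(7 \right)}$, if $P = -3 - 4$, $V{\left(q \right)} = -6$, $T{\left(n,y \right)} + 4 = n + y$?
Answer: $10920$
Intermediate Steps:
$T{\left(n,y \right)} = -4 + n + y$ ($T{\left(n,y \right)} = -4 + \left(n + y\right) = -4 + n + y$)
$P = -7$ ($P = -3 - 4 = -7$)
$P T{\left(-1,0 \right)} \left(-4\right) 13 V{\left(7 \right)} = - 7 \left(-4 - 1 + 0\right) \left(-4\right) 13 \left(-6\right) = \left(-7\right) \left(-5\right) \left(-4\right) 13 \left(-6\right) = 35 \left(-4\right) 13 \left(-6\right) = \left(-140\right) 13 \left(-6\right) = \left(-1820\right) \left(-6\right) = 10920$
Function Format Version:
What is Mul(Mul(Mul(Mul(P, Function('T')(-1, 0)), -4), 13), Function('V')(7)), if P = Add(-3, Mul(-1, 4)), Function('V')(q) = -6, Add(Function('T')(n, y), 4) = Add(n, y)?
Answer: 10920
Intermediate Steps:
Function('T')(n, y) = Add(-4, n, y) (Function('T')(n, y) = Add(-4, Add(n, y)) = Add(-4, n, y))
P = -7 (P = Add(-3, -4) = -7)
Mul(Mul(Mul(Mul(P, Function('T')(-1, 0)), -4), 13), Function('V')(7)) = Mul(Mul(Mul(Mul(-7, Add(-4, -1, 0)), -4), 13), -6) = Mul(Mul(Mul(Mul(-7, -5), -4), 13), -6) = Mul(Mul(Mul(35, -4), 13), -6) = Mul(Mul(-140, 13), -6) = Mul(-1820, -6) = 10920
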